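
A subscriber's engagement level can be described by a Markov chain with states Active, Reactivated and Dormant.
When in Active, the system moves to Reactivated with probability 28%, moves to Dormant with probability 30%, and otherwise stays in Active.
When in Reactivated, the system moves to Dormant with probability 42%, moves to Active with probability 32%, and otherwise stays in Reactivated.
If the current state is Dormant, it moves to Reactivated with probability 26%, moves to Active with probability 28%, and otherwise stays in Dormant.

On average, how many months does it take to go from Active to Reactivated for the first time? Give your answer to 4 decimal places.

3.6649

Let t(s) be the expected number of months to first reach Reactivated from state s, with t(Reactivated) = 0. Conditioning on the first month:
t(Active) = 1 + 0.42·t(Active) + 0.3·t(Dormant)
t(Dormant) = 1 + 0.28·t(Active) + 0.46·t(Dormant)
Solving: t(Active) = 3.6649, t(Dormant) = 3.7522.
Expected months from Active to Reactivated: 3.6649.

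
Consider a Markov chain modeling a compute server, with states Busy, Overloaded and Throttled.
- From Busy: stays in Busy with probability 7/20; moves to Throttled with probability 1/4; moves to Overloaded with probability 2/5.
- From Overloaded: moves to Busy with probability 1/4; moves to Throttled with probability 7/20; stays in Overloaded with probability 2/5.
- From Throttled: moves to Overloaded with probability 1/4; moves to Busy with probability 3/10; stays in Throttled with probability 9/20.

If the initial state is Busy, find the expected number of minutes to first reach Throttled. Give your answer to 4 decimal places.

3.4483

Let t(s) be the expected number of minutes to first reach Throttled from state s, with t(Throttled) = 0. Conditioning on the first minute:
t(Busy) = 1 + 0.35·t(Busy) + 0.4·t(Overloaded)
t(Overloaded) = 1 + 0.25·t(Busy) + 0.4·t(Overloaded)
Solving: t(Busy) = 3.4483, t(Overloaded) = 3.1034.
Expected minutes from Busy to Throttled: 3.4483.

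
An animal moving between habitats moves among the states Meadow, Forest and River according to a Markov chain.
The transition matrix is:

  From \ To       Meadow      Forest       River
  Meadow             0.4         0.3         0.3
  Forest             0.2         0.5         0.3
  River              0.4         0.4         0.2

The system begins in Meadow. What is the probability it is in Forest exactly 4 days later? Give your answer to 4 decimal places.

Propagate the distribution vector 4 days from Meadow.
After 0 days: (1.0000, 0.0000, 0.0000)
After 1 day: (0.4000, 0.3000, 0.3000)
After 2 days: (0.3400, 0.3900, 0.2700)
After 3 days: (0.3220, 0.4050, 0.2730)
After 4 days: (0.3190, 0.4083, 0.2727)
P(in Forest after 4 days) = 0.4083

0.4083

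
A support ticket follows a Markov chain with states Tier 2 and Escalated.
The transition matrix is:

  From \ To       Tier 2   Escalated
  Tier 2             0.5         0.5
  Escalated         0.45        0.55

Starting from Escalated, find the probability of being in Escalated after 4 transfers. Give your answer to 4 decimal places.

Propagate the distribution vector 4 transfers from Escalated.
After 0 transfers: (0.0000, 1.0000)
After 1 transfer: (0.4500, 0.5500)
After 2 transfers: (0.4725, 0.5275)
After 3 transfers: (0.4736, 0.5264)
After 4 transfers: (0.4737, 0.5263)
P(in Escalated after 4 transfers) = 0.5263

0.5263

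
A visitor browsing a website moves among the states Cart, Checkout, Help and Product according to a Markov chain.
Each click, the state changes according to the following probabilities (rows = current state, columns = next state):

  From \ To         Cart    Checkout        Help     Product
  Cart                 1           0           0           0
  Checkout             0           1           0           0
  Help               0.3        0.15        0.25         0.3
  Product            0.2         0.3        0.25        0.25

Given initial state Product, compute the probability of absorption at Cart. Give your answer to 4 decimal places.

0.4615

Let h(s) be the probability of absorption at Cart starting from transient state s. Then h(Cart) = 1 and h(Checkout) = 0. By first-step analysis:
h(Help) = 0.3·1 + 0.15·0 + 0.25·h(Help) + 0.3·h(Product)
h(Product) = 0.2·1 + 0.3·0 + 0.25·h(Help) + 0.25·h(Product)
Solving: h(Help) = 0.5846, h(Product) = 0.4615.
Starting from Product, the probability is 0.4615.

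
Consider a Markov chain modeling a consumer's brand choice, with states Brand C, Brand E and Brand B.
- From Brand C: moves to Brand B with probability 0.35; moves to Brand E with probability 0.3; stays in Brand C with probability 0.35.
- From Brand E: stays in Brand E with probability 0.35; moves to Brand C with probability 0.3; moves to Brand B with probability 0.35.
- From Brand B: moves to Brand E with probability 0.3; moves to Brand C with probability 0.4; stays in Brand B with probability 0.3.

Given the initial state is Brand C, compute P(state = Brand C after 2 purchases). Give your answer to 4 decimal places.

0.3525

Sum over the intermediate state after 1 purchase:
P = P(Brand C→Brand C)·P(Brand C→Brand C) + P(Brand C→Brand E)·P(Brand E→Brand C) + P(Brand C→Brand B)·P(Brand B→Brand C)
  = 0.35×0.35 + 0.3×0.3 + 0.35×0.4
  = 0.1225 + 0.0900 + 0.1400 = 0.3525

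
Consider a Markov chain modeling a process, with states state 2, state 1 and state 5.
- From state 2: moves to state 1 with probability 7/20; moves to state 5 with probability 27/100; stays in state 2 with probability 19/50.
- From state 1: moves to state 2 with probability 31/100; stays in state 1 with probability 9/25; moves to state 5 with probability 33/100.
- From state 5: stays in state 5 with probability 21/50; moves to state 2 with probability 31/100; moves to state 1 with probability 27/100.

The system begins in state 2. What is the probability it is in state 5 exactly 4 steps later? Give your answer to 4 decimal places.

0.3406

Propagate the distribution vector 4 steps from state 2.
After 0 steps: (1.0000, 0.0000, 0.0000)
After 1 step: (0.3800, 0.3500, 0.2700)
After 2 steps: (0.3366, 0.3319, 0.3315)
After 3 steps: (0.3336, 0.3268, 0.3396)
After 4 steps: (0.3333, 0.3261, 0.3406)
P(in state 5 after 4 steps) = 0.3406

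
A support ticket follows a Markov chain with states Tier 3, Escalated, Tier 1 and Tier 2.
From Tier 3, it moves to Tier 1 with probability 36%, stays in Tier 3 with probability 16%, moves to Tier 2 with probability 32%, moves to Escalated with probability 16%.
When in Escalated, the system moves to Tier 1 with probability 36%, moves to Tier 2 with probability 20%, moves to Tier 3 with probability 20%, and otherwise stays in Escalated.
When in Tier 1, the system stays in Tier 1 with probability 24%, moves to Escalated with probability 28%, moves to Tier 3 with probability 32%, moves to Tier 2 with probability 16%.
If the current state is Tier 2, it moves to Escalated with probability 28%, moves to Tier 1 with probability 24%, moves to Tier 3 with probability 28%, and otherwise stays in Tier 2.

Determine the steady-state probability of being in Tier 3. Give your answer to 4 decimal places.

Let the stationary distribution be π with π = πP and π_1 + π_2 + π_3 + π_4 = 1.
π_1 = 0.16·π_1 + 0.2·π_2 + 0.32·π_3 + 0.28·π_4
π_2 = 0.16·π_1 + 0.24·π_2 + 0.28·π_3 + 0.28·π_4
π_3 = 0.36·π_1 + 0.36·π_2 + 0.24·π_3 + 0.24·π_4
Solving with the normalization constraint gives π = (0.2434, 0.2411, 0.2981, 0.2173).
So the stationary probability of Tier 3 is 0.2434.

0.2434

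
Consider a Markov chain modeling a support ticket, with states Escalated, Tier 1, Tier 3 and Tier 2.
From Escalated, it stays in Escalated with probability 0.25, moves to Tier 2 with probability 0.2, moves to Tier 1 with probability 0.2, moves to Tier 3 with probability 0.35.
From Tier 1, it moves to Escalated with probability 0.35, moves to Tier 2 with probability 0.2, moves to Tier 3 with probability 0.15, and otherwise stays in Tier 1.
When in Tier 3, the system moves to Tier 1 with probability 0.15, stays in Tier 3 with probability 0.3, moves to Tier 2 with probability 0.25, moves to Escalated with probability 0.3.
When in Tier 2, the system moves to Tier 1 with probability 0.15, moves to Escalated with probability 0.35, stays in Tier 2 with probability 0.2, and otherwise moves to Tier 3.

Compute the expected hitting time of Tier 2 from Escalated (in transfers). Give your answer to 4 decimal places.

4.6575

Let t(s) be the expected number of transfers to first reach Tier 2 from state s, with t(Tier 2) = 0. Conditioning on the first transfer:
t(Escalated) = 1 + 0.25·t(Escalated) + 0.2·t(Tier 1) + 0.35·t(Tier 3)
t(Tier 1) = 1 + 0.35·t(Escalated) + 0.3·t(Tier 1) + 0.15·t(Tier 3)
t(Tier 3) = 1 + 0.3·t(Escalated) + 0.15·t(Tier 1) + 0.3·t(Tier 3)
Solving: t(Escalated) = 4.6575, t(Tier 1) = 4.7073, t(Tier 3) = 4.4334.
Expected transfers from Escalated to Tier 2: 4.6575.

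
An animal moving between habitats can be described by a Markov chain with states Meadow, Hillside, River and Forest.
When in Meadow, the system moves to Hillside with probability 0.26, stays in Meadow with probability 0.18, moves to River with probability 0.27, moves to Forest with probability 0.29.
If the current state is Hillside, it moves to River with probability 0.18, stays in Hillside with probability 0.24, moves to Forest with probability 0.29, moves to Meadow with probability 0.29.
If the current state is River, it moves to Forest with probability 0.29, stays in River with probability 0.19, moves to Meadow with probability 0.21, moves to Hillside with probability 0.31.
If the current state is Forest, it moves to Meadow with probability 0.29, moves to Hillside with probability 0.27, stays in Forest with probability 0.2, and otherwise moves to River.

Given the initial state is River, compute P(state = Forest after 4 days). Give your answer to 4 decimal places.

Propagate the distribution vector 4 days from River.
After 0 days: (0.0000, 0.0000, 1.0000, 0.0000)
After 1 day: (0.2100, 0.3100, 0.1900, 0.2900)
After 2 days: (0.2517, 0.2662, 0.2182, 0.2639)
After 3 days: (0.2449, 0.2682, 0.2207, 0.2662)
After 4 days: (0.2454, 0.2683, 0.2202, 0.2660)
P(in Forest after 4 days) = 0.2660

0.2660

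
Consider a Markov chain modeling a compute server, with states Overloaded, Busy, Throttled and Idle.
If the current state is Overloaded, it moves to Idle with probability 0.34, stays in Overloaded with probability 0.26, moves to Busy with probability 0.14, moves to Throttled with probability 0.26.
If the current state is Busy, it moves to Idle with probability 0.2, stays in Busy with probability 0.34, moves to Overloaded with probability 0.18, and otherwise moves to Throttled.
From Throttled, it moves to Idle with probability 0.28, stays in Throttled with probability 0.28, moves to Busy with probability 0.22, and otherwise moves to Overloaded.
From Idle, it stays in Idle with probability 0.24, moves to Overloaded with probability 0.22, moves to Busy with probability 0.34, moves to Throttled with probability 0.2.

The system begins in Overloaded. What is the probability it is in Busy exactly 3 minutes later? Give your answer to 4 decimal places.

Propagate the distribution vector 3 minutes from Overloaded.
After 0 minutes: (1.0000, 0.0000, 0.0000, 0.0000)
After 1 minute: (0.2600, 0.1400, 0.2600, 0.3400)
After 2 minutes: (0.2248, 0.2568, 0.2476, 0.2708)
After 3 minutes: (0.2187, 0.2653, 0.2538, 0.2621)
P(in Busy after 3 minutes) = 0.2653

0.2653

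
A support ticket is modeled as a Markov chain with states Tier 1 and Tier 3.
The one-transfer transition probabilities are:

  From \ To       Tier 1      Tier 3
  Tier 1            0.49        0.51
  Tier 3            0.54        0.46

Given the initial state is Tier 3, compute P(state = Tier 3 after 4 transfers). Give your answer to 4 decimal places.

0.4857

Propagate the distribution vector 4 transfers from Tier 3.
After 0 transfers: (0.0000, 1.0000)
After 1 transfer: (0.5400, 0.4600)
After 2 transfers: (0.5130, 0.4870)
After 3 transfers: (0.5144, 0.4857)
After 4 transfers: (0.5143, 0.4857)
P(in Tier 3 after 4 transfers) = 0.4857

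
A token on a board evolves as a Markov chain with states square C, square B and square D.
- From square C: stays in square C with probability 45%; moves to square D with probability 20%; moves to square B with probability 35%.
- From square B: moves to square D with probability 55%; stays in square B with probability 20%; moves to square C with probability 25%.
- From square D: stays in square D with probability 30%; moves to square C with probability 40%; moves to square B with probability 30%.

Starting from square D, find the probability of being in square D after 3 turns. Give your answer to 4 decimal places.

Propagate the distribution vector 3 turns from square D.
After 0 turns: (0.0000, 0.0000, 1.0000)
After 1 turn: (0.4000, 0.3000, 0.3000)
After 2 turns: (0.3750, 0.2900, 0.3350)
After 3 turns: (0.3753, 0.2898, 0.3350)
P(in square D after 3 turns) = 0.3350

0.3350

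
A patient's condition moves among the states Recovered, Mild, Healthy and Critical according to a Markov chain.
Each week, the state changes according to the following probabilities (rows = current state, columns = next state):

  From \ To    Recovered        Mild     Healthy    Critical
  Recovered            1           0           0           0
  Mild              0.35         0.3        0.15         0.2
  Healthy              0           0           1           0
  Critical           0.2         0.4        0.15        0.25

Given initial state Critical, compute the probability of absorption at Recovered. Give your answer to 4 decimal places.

Let h(s) be the probability of absorption at Recovered starting from transient state s. Then h(Recovered) = 1 and h(Healthy) = 0. By first-step analysis:
h(Mild) = 0.35·1 + 0.3·h(Mild) + 0.15·0 + 0.2·h(Critical)
h(Critical) = 0.2·1 + 0.4·h(Mild) + 0.15·0 + 0.25·h(Critical)
Solving: h(Mild) = 0.6798, h(Critical) = 0.6292.
Starting from Critical, the probability is 0.6292.

0.6292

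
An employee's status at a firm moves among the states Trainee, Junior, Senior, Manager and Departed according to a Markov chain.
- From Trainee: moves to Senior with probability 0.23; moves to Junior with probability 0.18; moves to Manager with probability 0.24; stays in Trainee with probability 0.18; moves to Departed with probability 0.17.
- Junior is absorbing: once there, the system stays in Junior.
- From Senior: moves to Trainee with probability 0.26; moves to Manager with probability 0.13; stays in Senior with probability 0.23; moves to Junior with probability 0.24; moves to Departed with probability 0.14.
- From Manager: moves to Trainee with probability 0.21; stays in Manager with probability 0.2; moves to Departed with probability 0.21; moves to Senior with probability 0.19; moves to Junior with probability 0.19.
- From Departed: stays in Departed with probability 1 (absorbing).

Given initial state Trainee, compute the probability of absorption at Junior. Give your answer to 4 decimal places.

Let h(s) be the probability of absorption at Junior starting from transient state s. Then h(Junior) = 1 and h(Departed) = 0. By first-step analysis:
h(Trainee) = 0.18·h(Trainee) + 0.18·1 + 0.23·h(Senior) + 0.24·h(Manager) + 0.17·0
h(Senior) = 0.26·h(Trainee) + 0.24·1 + 0.23·h(Senior) + 0.13·h(Manager) + 0.14·0
h(Manager) = 0.21·h(Trainee) + 0.19·1 + 0.19·h(Senior) + 0.2·h(Manager) + 0.21·0
Solving: h(Trainee) = 0.5323, h(Senior) = 0.5783, h(Manager) = 0.5146.
Starting from Trainee, the probability is 0.5323.

0.5323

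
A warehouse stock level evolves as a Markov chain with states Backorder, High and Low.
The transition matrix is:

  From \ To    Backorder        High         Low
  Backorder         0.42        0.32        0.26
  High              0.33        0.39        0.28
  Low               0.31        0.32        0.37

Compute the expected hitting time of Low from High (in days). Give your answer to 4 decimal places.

Let t(s) be the expected number of days to first reach Low from state s, with t(Low) = 0. Conditioning on the first day:
t(Backorder) = 1 + 0.42·t(Backorder) + 0.32·t(High)
t(High) = 1 + 0.33·t(Backorder) + 0.39·t(High)
Solving: t(Backorder) = 3.7470, t(High) = 3.6664.
Expected days from High to Low: 3.6664.

3.6664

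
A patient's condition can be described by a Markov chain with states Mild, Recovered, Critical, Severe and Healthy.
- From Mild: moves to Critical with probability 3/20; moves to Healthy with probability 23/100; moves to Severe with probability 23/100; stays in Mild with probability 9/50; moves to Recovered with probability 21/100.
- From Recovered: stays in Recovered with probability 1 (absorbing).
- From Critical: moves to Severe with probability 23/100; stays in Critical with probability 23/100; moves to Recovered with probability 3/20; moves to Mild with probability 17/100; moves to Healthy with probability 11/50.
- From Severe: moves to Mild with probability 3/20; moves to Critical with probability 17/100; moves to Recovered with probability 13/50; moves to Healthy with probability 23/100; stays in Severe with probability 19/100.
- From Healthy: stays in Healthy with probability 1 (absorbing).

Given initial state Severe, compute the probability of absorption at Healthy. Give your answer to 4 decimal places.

0.4953

Let h(s) be the probability of absorption at Healthy starting from transient state s. Then h(Healthy) = 1 and h(Recovered) = 0. By first-step analysis:
h(Mild) = 0.18·h(Mild) + 0.21·0 + 0.15·h(Critical) + 0.23·h(Severe) + 0.23·1
h(Critical) = 0.17·h(Mild) + 0.15·0 + 0.23·h(Critical) + 0.23·h(Severe) + 0.22·1
h(Severe) = 0.15·h(Mild) + 0.26·0 + 0.17·h(Critical) + 0.19·h(Severe) + 0.23·1
Solving: h(Mild) = 0.5197, h(Critical) = 0.5484, h(Severe) = 0.4953.
Starting from Severe, the probability is 0.4953.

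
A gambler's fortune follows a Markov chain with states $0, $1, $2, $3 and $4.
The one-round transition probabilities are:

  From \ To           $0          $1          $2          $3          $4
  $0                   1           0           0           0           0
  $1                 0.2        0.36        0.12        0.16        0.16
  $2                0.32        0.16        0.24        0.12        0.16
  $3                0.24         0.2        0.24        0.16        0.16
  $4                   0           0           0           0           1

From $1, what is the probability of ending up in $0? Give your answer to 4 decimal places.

0.5844

Let h(s) be the probability of absorption at $0 starting from transient state s. Then h($0) = 1 and h($4) = 0. By first-step analysis:
h($1) = 0.2·1 + 0.36·h($1) + 0.12·h($2) + 0.16·h($3) + 0.16·0
h($2) = 0.32·1 + 0.16·h($1) + 0.24·h($2) + 0.12·h($3) + 0.16·0
h($3) = 0.24·1 + 0.2·h($1) + 0.24·h($2) + 0.16·h($3) + 0.16·0
Solving: h($1) = 0.5844, h($2) = 0.6401, h($3) = 0.6077.
Starting from $1, the probability is 0.5844.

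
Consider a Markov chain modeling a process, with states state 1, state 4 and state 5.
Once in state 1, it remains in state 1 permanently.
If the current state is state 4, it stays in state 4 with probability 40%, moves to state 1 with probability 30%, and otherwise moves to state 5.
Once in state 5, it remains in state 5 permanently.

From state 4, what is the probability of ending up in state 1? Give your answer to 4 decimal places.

Let h(s) be the probability of absorption at state 1 starting from transient state s. Then h(state 1) = 1 and h(state 5) = 0. By first-step analysis:
h(state 4) = 0.3·1 + 0.4·h(state 4) + 0.3·0
Solving: h(state 4) = 0.5000.
Starting from state 4, the probability is 0.5000.

0.5000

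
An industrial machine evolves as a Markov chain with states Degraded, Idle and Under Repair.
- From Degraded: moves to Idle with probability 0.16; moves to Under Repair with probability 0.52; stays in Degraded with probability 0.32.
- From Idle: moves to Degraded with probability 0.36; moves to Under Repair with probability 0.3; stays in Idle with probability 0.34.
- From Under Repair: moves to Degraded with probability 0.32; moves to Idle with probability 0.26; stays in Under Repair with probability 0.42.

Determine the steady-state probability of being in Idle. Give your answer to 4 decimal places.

0.2468

Let the stationary distribution be π with π = πP and π_1 + π_2 + π_3 = 1.
π_1 = 0.32·π_1 + 0.36·π_2 + 0.32·π_3
π_2 = 0.16·π_1 + 0.34·π_2 + 0.26·π_3
Solving with the normalization constraint gives π = (0.3299, 0.2468, 0.4234).
So the stationary probability of Idle is 0.2468.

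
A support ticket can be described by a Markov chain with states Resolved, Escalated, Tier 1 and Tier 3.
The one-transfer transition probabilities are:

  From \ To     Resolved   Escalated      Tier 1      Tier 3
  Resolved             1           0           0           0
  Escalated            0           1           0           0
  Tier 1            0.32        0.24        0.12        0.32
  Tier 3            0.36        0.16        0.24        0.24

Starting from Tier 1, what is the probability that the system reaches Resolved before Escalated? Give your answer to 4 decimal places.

Let h(s) be the probability of absorption at Resolved starting from transient state s. Then h(Resolved) = 1 and h(Escalated) = 0. By first-step analysis:
h(Tier 1) = 0.32·1 + 0.24·0 + 0.12·h(Tier 1) + 0.32·h(Tier 3)
h(Tier 3) = 0.36·1 + 0.16·0 + 0.24·h(Tier 1) + 0.24·h(Tier 3)
Solving: h(Tier 1) = 0.6054, h(Tier 3) = 0.6649.
Starting from Tier 1, the probability is 0.6054.

0.6054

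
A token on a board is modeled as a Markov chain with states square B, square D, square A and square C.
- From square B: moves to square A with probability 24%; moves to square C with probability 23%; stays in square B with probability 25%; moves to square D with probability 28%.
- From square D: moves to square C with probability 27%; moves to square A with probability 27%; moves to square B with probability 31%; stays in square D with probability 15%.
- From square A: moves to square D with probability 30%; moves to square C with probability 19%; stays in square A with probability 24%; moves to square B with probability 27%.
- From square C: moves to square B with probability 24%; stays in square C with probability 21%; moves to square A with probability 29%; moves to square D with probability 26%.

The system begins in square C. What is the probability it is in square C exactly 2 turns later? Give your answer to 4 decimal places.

Propagate the distribution vector 2 turns from square C.
After 0 turns: (0.0000, 0.0000, 0.0000, 1.0000)
After 1 turn: (0.2400, 0.2600, 0.2900, 0.2100)
After 2 turns: (0.2693, 0.2478, 0.2583, 0.2246)
P(in square C after 2 turns) = 0.2246

0.2246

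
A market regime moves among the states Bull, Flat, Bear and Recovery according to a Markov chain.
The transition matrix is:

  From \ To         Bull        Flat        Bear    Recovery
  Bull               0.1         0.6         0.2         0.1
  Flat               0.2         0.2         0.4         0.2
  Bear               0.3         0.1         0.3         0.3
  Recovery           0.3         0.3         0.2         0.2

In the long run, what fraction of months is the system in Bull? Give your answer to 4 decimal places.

Let the stationary distribution be π with π = πP and π_1 + π_2 + π_3 + π_4 = 1.
π_1 = 0.1·π_1 + 0.2·π_2 + 0.3·π_3 + 0.3·π_4
π_2 = 0.6·π_1 + 0.2·π_2 + 0.1·π_3 + 0.3·π_4
π_3 = 0.2·π_1 + 0.4·π_2 + 0.3·π_3 + 0.2·π_4
Solving with the normalization constraint gives π = (0.2264, 0.2827, 0.2850, 0.2059).
So the stationary probability of Bull is 0.2264.

0.2264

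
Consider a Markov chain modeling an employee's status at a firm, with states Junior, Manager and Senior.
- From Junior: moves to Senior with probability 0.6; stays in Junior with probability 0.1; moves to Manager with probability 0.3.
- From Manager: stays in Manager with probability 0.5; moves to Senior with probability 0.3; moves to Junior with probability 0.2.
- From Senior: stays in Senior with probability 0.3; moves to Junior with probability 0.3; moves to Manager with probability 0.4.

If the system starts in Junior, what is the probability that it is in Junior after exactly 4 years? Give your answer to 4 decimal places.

Propagate the distribution vector 4 years from Junior.
After 0 years: (1.0000, 0.0000, 0.0000)
After 1 year: (0.1000, 0.3000, 0.6000)
After 2 years: (0.2500, 0.4200, 0.3300)
After 3 years: (0.2080, 0.4170, 0.3750)
After 4 years: (0.2167, 0.4209, 0.3624)
P(in Junior after 4 years) = 0.2167

0.2167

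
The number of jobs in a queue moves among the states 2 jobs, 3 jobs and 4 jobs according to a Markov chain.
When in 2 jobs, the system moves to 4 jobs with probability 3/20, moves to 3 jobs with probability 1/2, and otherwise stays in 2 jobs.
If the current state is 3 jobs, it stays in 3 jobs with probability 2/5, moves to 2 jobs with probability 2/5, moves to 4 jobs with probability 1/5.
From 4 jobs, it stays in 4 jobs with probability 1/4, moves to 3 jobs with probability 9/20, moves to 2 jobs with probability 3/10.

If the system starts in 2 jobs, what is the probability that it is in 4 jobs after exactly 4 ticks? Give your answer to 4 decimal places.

0.1914

Propagate the distribution vector 4 ticks from 2 jobs.
After 0 ticks: (1.0000, 0.0000, 0.0000)
After 1 tick: (0.3500, 0.5000, 0.1500)
After 2 ticks: (0.3675, 0.4425, 0.1900)
After 3 ticks: (0.3626, 0.4463, 0.1911)
After 4 ticks: (0.3628, 0.4458, 0.1914)
P(in 4 jobs after 4 ticks) = 0.1914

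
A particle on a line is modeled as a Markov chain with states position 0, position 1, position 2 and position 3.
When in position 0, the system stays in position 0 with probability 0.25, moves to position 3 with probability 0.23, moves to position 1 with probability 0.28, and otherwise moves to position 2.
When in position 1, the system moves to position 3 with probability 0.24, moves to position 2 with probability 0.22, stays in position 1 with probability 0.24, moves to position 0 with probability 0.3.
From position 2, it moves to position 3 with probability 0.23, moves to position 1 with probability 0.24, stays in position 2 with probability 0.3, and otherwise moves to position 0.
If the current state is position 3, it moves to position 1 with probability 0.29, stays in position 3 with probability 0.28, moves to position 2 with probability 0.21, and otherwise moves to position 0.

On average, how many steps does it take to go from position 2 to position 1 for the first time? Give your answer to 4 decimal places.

3.8256

Let t(s) be the expected number of steps to first reach position 1 from state s, with t(position 1) = 0. Conditioning on the first step:
t(position 0) = 1 + 0.25·t(position 0) + 0.24·t(position 2) + 0.23·t(position 3)
t(position 2) = 1 + 0.23·t(position 0) + 0.3·t(position 2) + 0.23·t(position 3)
t(position 3) = 1 + 0.22·t(position 0) + 0.21·t(position 2) + 0.28·t(position 3)
Solving: t(position 0) = 3.6695, t(position 2) = 3.8256, t(position 3) = 3.6259.
Expected steps from position 2 to position 1: 3.8256.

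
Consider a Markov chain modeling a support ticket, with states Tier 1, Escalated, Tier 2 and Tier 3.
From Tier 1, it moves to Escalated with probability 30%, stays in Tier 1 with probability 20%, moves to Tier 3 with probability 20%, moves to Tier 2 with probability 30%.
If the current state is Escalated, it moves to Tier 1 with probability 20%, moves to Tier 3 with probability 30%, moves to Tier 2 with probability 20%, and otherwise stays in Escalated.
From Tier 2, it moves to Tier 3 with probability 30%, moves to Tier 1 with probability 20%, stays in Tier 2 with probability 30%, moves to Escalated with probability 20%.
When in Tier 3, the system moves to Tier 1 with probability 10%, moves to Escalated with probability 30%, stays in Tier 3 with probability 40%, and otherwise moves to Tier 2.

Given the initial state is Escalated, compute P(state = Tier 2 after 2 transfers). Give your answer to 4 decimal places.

Propagate the distribution vector 2 transfers from Escalated.
After 0 transfers: (0.0000, 1.0000, 0.0000, 0.0000)
After 1 transfer: (0.2000, 0.3000, 0.2000, 0.3000)
After 2 transfers: (0.1700, 0.2800, 0.2400, 0.3100)
P(in Tier 2 after 2 transfers) = 0.2400

0.2400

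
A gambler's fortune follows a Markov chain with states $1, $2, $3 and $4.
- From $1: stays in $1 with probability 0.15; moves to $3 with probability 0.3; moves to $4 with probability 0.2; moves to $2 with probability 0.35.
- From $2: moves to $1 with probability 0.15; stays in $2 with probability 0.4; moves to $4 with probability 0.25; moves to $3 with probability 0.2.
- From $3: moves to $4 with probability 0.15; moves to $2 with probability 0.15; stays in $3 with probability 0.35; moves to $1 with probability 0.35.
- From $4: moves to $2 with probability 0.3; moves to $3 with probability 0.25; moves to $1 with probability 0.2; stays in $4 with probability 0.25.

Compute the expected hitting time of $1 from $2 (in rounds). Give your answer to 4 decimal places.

4.7401

Let t(s) be the expected number of rounds to first reach $1 from state s, with t($1) = 0. Conditioning on the first round:
t($2) = 1 + 0.4·t($2) + 0.2·t($3) + 0.25·t($4)
t($3) = 1 + 0.15·t($2) + 0.35·t($3) + 0.15·t($4)
t($4) = 1 + 0.3·t($2) + 0.25·t($3) + 0.25·t($4)
Solving: t($2) = 4.7401, t($3) = 3.6590, t($4) = 4.4491.
Expected rounds from $2 to $1: 4.7401.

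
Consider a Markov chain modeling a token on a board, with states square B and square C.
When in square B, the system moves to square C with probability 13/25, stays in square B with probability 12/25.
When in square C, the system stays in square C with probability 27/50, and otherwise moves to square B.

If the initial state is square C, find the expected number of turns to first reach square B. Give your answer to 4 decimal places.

2.1739

Let t(s) be the expected number of turns to first reach square B from state s, with t(square B) = 0. Conditioning on the first turn:
t(square C) = 1 + 0.54·t(square C)
Solving: t(square C) = 2.1739.
Expected turns from square C to square B: 2.1739.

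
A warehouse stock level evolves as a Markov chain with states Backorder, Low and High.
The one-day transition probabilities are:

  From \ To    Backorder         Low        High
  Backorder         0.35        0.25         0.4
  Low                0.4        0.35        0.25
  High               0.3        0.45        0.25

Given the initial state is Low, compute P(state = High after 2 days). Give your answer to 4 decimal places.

0.3100

Sum over the intermediate state after 1 day:
P = P(Low→Backorder)·P(Backorder→High) + P(Low→Low)·P(Low→High) + P(Low→High)·P(High→High)
  = 0.4×0.4 + 0.35×0.25 + 0.25×0.25
  = 0.1600 + 0.0875 + 0.0625 = 0.3100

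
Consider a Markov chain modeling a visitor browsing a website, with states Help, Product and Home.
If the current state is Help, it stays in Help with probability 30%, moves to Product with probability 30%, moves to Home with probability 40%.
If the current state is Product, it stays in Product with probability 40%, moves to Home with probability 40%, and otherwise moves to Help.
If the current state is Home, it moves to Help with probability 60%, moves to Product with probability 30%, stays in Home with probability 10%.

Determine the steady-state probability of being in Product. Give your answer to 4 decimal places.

Let the stationary distribution be π with π = πP and π_1 + π_2 + π_3 = 1.
π_1 = 0.3·π_1 + 0.2·π_2 + 0.6·π_3
π_2 = 0.3·π_1 + 0.4·π_2 + 0.3·π_3
Solving with the normalization constraint gives π = (0.3590, 0.3333, 0.3077).
So the stationary probability of Product is 0.3333.

0.3333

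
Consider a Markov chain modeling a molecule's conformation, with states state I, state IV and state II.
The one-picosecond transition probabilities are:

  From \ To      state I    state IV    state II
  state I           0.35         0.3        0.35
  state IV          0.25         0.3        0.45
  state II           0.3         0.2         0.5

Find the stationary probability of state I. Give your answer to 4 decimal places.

0.3023

Let the stationary distribution be π with π = πP and π_1 + π_2 + π_3 = 1.
π_1 = 0.35·π_1 + 0.25·π_2 + 0.3·π_3
π_2 = 0.3·π_1 + 0.3·π_2 + 0.2·π_3
Solving with the normalization constraint gives π = (0.3023, 0.2558, 0.4419).
So the stationary probability of state I is 0.3023.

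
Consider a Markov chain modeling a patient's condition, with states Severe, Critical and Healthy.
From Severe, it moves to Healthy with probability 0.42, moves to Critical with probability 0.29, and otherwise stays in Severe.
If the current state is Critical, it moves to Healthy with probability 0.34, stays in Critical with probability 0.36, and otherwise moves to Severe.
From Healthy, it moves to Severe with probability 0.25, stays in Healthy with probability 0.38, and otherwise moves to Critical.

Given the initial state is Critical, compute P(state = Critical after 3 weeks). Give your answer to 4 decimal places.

0.3442

Propagate the distribution vector 3 weeks from Critical.
After 0 weeks: (0.0000, 1.0000, 0.0000)
After 1 week: (0.3000, 0.3600, 0.3400)
After 2 weeks: (0.2800, 0.3424, 0.3776)
After 3 weeks: (0.2783, 0.3442, 0.3775)
P(in Critical after 3 weeks) = 0.3442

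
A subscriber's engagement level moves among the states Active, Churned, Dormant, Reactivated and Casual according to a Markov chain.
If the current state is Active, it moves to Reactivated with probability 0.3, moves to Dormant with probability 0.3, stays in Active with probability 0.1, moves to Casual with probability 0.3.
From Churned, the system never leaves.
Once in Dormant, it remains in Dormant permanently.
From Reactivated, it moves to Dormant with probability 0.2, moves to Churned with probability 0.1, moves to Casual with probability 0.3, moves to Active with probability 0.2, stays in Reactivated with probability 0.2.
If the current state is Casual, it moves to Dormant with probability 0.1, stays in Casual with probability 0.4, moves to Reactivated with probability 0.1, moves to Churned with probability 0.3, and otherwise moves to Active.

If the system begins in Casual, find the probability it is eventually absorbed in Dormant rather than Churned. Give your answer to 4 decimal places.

Let h(s) be the probability of absorption at Dormant starting from transient state s. Then h(Dormant) = 1 and h(Churned) = 0. By first-step analysis:
h(Active) = 0.1·h(Active) + 0.3·1 + 0.3·h(Reactivated) + 0.3·h(Casual)
h(Reactivated) = 0.2·h(Active) + 0.1·0 + 0.2·1 + 0.2·h(Reactivated) + 0.3·h(Casual)
h(Casual) = 0.1·h(Active) + 0.3·0 + 0.1·1 + 0.1·h(Reactivated) + 0.4·h(Casual)
Solving: h(Active) = 0.6364, h(Reactivated) = 0.5455, h(Casual) = 0.3636.
Starting from Casual, the probability is 0.3636.

0.3636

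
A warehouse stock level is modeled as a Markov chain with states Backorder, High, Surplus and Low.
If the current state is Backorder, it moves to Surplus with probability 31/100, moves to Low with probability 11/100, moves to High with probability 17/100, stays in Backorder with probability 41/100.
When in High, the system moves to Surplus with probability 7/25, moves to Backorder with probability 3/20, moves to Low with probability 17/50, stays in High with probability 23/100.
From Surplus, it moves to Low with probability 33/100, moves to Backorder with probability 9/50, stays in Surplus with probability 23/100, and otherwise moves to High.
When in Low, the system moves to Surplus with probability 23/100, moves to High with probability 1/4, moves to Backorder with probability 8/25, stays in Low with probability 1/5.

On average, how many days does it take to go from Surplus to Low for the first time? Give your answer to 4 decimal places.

3.5349

Let t(s) be the expected number of days to first reach Low from state s, with t(Low) = 0. Conditioning on the first day:
t(Backorder) = 1 + 0.41·t(Backorder) + 0.17·t(High) + 0.31·t(Surplus)
t(High) = 1 + 0.15·t(Backorder) + 0.23·t(High) + 0.28·t(Surplus)
t(Surplus) = 1 + 0.18·t(Backorder) + 0.26·t(High) + 0.23·t(Surplus)
Solving: t(Backorder) = 4.5523, t(High) = 3.4709, t(Surplus) = 3.5349.
Expected days from Surplus to Low: 3.5349.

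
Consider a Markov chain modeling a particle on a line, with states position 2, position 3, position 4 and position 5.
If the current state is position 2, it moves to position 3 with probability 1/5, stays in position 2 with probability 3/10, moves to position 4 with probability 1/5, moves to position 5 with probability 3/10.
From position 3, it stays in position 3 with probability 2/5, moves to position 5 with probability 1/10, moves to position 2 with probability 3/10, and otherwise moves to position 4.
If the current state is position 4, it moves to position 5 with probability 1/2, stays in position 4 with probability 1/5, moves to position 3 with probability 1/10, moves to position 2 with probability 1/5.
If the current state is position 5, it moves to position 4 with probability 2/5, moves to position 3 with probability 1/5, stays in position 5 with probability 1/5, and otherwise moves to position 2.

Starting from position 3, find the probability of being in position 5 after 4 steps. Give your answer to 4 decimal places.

0.2773

Propagate the distribution vector 4 steps from position 3.
After 0 steps: (0.0000, 1.0000, 0.0000, 0.0000)
After 1 step: (0.3000, 0.4000, 0.2000, 0.1000)
After 2 steps: (0.2700, 0.2600, 0.2200, 0.2500)
After 3 steps: (0.2530, 0.2300, 0.2500, 0.2670)
After 4 steps: (0.2483, 0.2210, 0.2534, 0.2773)
P(in position 5 after 4 steps) = 0.2773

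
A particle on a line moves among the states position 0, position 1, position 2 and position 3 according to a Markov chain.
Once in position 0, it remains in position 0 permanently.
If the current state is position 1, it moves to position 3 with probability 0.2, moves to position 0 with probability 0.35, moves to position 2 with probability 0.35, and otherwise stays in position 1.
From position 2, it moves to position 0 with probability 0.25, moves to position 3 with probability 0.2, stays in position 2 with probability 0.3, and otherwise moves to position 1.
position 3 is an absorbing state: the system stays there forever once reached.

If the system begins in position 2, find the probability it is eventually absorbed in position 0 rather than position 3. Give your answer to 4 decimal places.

Let h(s) be the probability of absorption at position 0 starting from transient state s. Then h(position 0) = 1 and h(position 3) = 0. By first-step analysis:
h(position 1) = 0.35·1 + 0.1·h(position 1) + 0.35·h(position 2) + 0.2·0
h(position 2) = 0.25·1 + 0.25·h(position 1) + 0.3·h(position 2) + 0.2·0
Solving: h(position 1) = 0.6129, h(position 2) = 0.5760.
Starting from position 2, the probability is 0.5760.

0.5760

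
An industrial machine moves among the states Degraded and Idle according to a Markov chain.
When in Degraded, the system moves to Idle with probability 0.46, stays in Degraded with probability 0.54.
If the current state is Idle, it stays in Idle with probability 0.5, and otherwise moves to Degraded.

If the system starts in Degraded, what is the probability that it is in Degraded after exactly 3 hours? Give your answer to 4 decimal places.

Propagate the distribution vector 3 hours from Degraded.
After 0 hours: (1.0000, 0.0000)
After 1 hour: (0.5400, 0.4600)
After 2 hours: (0.5216, 0.4784)
After 3 hours: (0.5209, 0.4791)
P(in Degraded after 3 hours) = 0.5209

0.5209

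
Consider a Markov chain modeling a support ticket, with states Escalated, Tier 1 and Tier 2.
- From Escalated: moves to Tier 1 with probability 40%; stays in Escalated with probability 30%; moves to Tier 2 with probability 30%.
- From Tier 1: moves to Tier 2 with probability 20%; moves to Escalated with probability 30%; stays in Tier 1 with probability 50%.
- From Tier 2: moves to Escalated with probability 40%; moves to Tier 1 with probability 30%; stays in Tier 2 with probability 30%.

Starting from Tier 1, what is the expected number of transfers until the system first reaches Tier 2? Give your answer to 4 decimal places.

4.3478

Let t(s) be the expected number of transfers to first reach Tier 2 from state s, with t(Tier 2) = 0. Conditioning on the first transfer:
t(Escalated) = 1 + 0.3·t(Escalated) + 0.4·t(Tier 1)
t(Tier 1) = 1 + 0.3·t(Escalated) + 0.5·t(Tier 1)
Solving: t(Escalated) = 3.9130, t(Tier 1) = 4.3478.
Expected transfers from Tier 1 to Tier 2: 4.3478.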